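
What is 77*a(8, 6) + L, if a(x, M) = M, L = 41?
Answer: 503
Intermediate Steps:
77*a(8, 6) + L = 77*6 + 41 = 462 + 41 = 503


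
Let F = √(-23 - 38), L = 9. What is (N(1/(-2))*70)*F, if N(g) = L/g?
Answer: -1260*I*√61 ≈ -9840.9*I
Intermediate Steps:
N(g) = 9/g
F = I*√61 (F = √(-61) = I*√61 ≈ 7.8102*I)
(N(1/(-2))*70)*F = ((9/(1/(-2)))*70)*(I*√61) = ((9/(-½))*70)*(I*√61) = ((9*(-2))*70)*(I*√61) = (-18*70)*(I*√61) = -1260*I*√61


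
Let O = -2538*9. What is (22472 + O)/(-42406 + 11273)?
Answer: 370/31133 ≈ 0.011884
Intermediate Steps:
O = -22842
(22472 + O)/(-42406 + 11273) = (22472 - 22842)/(-42406 + 11273) = -370/(-31133) = -370*(-1/31133) = 370/31133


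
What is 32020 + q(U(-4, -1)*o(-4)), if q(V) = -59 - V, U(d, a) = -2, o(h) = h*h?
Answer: 31993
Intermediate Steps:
o(h) = h²
32020 + q(U(-4, -1)*o(-4)) = 32020 + (-59 - (-2)*(-4)²) = 32020 + (-59 - (-2)*16) = 32020 + (-59 - 1*(-32)) = 32020 + (-59 + 32) = 32020 - 27 = 31993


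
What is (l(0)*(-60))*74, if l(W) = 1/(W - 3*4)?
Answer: 370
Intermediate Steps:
l(W) = 1/(-12 + W) (l(W) = 1/(W - 12) = 1/(-12 + W))
(l(0)*(-60))*74 = (-60/(-12 + 0))*74 = (-60/(-12))*74 = -1/12*(-60)*74 = 5*74 = 370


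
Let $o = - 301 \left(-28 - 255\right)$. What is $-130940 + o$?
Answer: $-45757$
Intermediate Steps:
$o = 85183$ ($o = \left(-301\right) \left(-283\right) = 85183$)
$-130940 + o = -130940 + 85183 = -45757$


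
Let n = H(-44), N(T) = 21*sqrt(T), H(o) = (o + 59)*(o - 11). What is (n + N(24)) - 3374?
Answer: -4199 + 42*sqrt(6) ≈ -4096.1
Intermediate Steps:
H(o) = (-11 + o)*(59 + o) (H(o) = (59 + o)*(-11 + o) = (-11 + o)*(59 + o))
n = -825 (n = -649 + (-44)**2 + 48*(-44) = -649 + 1936 - 2112 = -825)
(n + N(24)) - 3374 = (-825 + 21*sqrt(24)) - 3374 = (-825 + 21*(2*sqrt(6))) - 3374 = (-825 + 42*sqrt(6)) - 3374 = -4199 + 42*sqrt(6)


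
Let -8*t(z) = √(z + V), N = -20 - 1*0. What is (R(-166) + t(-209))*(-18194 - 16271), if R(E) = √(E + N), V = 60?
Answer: 34465*I*(√149 - 8*√186)/8 ≈ -4.1745e+5*I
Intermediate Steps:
N = -20 (N = -20 + 0 = -20)
t(z) = -√(60 + z)/8 (t(z) = -√(z + 60)/8 = -√(60 + z)/8)
R(E) = √(-20 + E) (R(E) = √(E - 20) = √(-20 + E))
(R(-166) + t(-209))*(-18194 - 16271) = (√(-20 - 166) - √(60 - 209)/8)*(-18194 - 16271) = (√(-186) - I*√149/8)*(-34465) = (I*√186 - I*√149/8)*(-34465) = -34465*I*√186 + 34465*I*√149/8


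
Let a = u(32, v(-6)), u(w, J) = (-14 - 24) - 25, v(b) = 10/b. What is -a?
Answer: 63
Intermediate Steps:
u(w, J) = -63 (u(w, J) = -38 - 25 = -63)
a = -63
-a = -1*(-63) = 63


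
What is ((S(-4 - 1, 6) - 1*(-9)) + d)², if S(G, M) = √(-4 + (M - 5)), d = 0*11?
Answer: (9 + I*√3)² ≈ 78.0 + 31.177*I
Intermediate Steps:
d = 0
S(G, M) = √(-9 + M) (S(G, M) = √(-4 + (-5 + M)) = √(-9 + M))
((S(-4 - 1, 6) - 1*(-9)) + d)² = ((√(-9 + 6) - 1*(-9)) + 0)² = ((√(-3) + 9) + 0)² = ((I*√3 + 9) + 0)² = ((9 + I*√3) + 0)² = (9 + I*√3)²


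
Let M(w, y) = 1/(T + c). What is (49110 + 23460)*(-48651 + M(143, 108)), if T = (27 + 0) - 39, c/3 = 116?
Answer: -197713759825/56 ≈ -3.5306e+9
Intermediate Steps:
c = 348 (c = 3*116 = 348)
T = -12 (T = 27 - 39 = -12)
M(w, y) = 1/336 (M(w, y) = 1/(-12 + 348) = 1/336)
(49110 + 23460)*(-48651 + M(143, 108)) = (49110 + 23460)*(-48651 + 1/336) = 72570*(-16346735/336) = -197713759825/56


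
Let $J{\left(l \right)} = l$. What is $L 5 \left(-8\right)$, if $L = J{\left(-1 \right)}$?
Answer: $40$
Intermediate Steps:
$L = -1$
$L 5 \left(-8\right) = \left(-1\right) 5 \left(-8\right) = \left(-5\right) \left(-8\right) = 40$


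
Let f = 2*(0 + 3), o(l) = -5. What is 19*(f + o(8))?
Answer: 19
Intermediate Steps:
f = 6 (f = 2*3 = 6)
19*(f + o(8)) = 19*(6 - 5) = 19*1 = 19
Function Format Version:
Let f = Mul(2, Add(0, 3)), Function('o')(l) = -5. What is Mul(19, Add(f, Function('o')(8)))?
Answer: 19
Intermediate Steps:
f = 6 (f = Mul(2, 3) = 6)
Mul(19, Add(f, Function('o')(8))) = Mul(19, Add(6, -5)) = Mul(19, 1) = 19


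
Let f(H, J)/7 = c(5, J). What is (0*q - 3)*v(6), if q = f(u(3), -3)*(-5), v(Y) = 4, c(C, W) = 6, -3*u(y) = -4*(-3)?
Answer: -12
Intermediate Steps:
u(y) = -4 (u(y) = -(-4)*(-3)/3 = -1/3*12 = -4)
f(H, J) = 42 (f(H, J) = 7*6 = 42)
q = -210 (q = 42*(-5) = -210)
(0*q - 3)*v(6) = (0*(-210) - 3)*4 = (0 - 3)*4 = -3*4 = -12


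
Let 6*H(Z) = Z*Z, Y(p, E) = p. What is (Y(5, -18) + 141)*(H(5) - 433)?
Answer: -187829/3 ≈ -62610.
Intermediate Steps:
H(Z) = Z²/6 (H(Z) = (Z*Z)/6 = Z²/6)
(Y(5, -18) + 141)*(H(5) - 433) = (5 + 141)*((⅙)*5² - 433) = 146*((⅙)*25 - 433) = 146*(25/6 - 433) = 146*(-2573/6) = -187829/3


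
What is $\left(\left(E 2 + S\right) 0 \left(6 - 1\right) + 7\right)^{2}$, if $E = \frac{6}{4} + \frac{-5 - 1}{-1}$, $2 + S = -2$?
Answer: $49$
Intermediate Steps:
$S = -4$ ($S = -2 - 2 = -4$)
$E = \frac{15}{2}$ ($E = 6 \cdot \frac{1}{4} + \left(-5 - 1\right) \left(-1\right) = \frac{3}{2} - -6 = \frac{3}{2} + 6 = \frac{15}{2} \approx 7.5$)
$\left(\left(E 2 + S\right) 0 \left(6 - 1\right) + 7\right)^{2} = \left(\left(\frac{15}{2} \cdot 2 - 4\right) 0 \left(6 - 1\right) + 7\right)^{2} = \left(\left(15 - 4\right) 0 \cdot 5 + 7\right)^{2} = \left(11 \cdot 0 + 7\right)^{2} = \left(0 + 7\right)^{2} = 7^{2} = 49$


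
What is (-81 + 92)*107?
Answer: 1177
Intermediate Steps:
(-81 + 92)*107 = 11*107 = 1177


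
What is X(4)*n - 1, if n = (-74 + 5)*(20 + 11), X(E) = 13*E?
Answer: -111229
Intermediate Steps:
n = -2139 (n = -69*31 = -2139)
X(4)*n - 1 = (13*4)*(-2139) - 1 = 52*(-2139) - 1 = -111228 - 1 = -111229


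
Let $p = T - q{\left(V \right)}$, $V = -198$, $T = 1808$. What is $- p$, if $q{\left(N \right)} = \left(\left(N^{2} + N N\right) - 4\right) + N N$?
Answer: $115800$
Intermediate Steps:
$q{\left(N \right)} = -4 + 3 N^{2}$ ($q{\left(N \right)} = \left(\left(N^{2} + N^{2}\right) - 4\right) + N^{2} = \left(2 N^{2} - 4\right) + N^{2} = \left(-4 + 2 N^{2}\right) + N^{2} = -4 + 3 N^{2}$)
$p = -115800$ ($p = 1808 - \left(-4 + 3 \left(-198\right)^{2}\right) = 1808 - \left(-4 + 3 \cdot 39204\right) = 1808 - \left(-4 + 117612\right) = 1808 - 117608 = -115800$)
$- p = \left(-1\right) \left(-115800\right) = 115800$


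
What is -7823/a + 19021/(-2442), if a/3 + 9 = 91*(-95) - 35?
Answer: -158905547/21218538 ≈ -7.4890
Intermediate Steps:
a = -26067 (a = -27 + 3*(91*(-95) - 35) = -27 + 3*(-8645 - 35) = -27 + 3*(-8680) = -27 - 26040 = -26067)
-7823/a + 19021/(-2442) = -7823/(-26067) + 19021/(-2442) = -7823*(-1/26067) + 19021*(-1/2442) = 7823/26067 - 19021/2442 = -158905547/21218538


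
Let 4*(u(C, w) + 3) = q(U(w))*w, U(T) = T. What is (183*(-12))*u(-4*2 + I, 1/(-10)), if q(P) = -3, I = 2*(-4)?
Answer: 64233/10 ≈ 6423.3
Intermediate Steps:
I = -8
u(C, w) = -3 - 3*w/4 (u(C, w) = -3 + (-3*w)/4 = -3 - 3*w/4)
(183*(-12))*u(-4*2 + I, 1/(-10)) = (183*(-12))*(-3 - ¾/(-10)) = -2196*(-3 - ¾*(-⅒)) = -2196*(-3 + 3/40) = -2196*(-117/40) = 64233/10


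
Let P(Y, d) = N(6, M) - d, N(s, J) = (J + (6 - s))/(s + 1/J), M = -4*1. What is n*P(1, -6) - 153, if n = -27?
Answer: -6813/23 ≈ -296.22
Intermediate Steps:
M = -4
N(s, J) = (6 + J - s)/(s + 1/J)
P(Y, d) = -16/23 - d (P(Y, d) = -4*(6 - 4 - 1*6)/(1 - 4*6) - d = -4*(6 - 4 - 6)/(1 - 24) - d = -4*(-4)/(-23) - d = -4*(-1/23)*(-4) - d = -16/23 - d)
n*P(1, -6) - 153 = -27*(-16/23 - 1*(-6)) - 153 = -27*(-16/23 + 6) - 153 = -27*122/23 - 153 = -3294/23 - 153 = -6813/23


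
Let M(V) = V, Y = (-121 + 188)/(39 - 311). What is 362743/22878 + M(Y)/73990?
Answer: 3650151455107/230213077920 ≈ 15.856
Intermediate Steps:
Y = -67/272 (Y = 67/(-272) = 67*(-1/272) = -67/272 ≈ -0.24632)
362743/22878 + M(Y)/73990 = 362743/22878 - 67/272/73990 = 362743*(1/22878) - 67/272*1/73990 = 362743/22878 - 67/20125280 = 3650151455107/230213077920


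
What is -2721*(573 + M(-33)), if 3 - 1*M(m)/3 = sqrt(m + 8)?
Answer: -1583622 + 40815*I ≈ -1.5836e+6 + 40815.0*I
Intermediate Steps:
M(m) = 9 - 3*sqrt(8 + m) (M(m) = 9 - 3*sqrt(m + 8) = 9 - 3*sqrt(8 + m))
-2721*(573 + M(-33)) = -2721*(573 + (9 - 3*sqrt(8 - 33))) = -2721*(573 + (9 - 15*I)) = -2721*(582 - 15*I) = -1583622 + 40815*I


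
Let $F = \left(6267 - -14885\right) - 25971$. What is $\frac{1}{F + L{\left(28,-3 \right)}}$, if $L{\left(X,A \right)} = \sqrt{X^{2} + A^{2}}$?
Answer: $- \frac{79}{380688} - \frac{\sqrt{793}}{23221968} \approx -0.00020873$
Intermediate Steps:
$L{\left(X,A \right)} = \sqrt{A^{2} + X^{2}}$
$F = -4819$ ($F = \left(6267 + 14885\right) - 25971 = 21152 - 25971 = -4819$)
$\frac{1}{F + L{\left(28,-3 \right)}} = \frac{1}{-4819 + \sqrt{\left(-3\right)^{2} + 28^{2}}} = \frac{1}{-4819 + \sqrt{9 + 784}} = \frac{1}{-4819 + \sqrt{793}}$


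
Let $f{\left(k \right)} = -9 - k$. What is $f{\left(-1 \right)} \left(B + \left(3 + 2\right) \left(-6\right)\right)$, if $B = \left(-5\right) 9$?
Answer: $600$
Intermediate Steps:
$B = -45$
$f{\left(-1 \right)} \left(B + \left(3 + 2\right) \left(-6\right)\right) = \left(-9 - -1\right) \left(-45 + \left(3 + 2\right) \left(-6\right)\right) = \left(-9 + 1\right) \left(-45 + 5 \left(-6\right)\right) = - 8 \left(-45 - 30\right) = \left(-8\right) \left(-75\right) = 600$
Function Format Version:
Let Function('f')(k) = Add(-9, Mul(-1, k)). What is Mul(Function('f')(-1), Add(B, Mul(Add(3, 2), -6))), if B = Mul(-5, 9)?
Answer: 600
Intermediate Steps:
B = -45
Mul(Function('f')(-1), Add(B, Mul(Add(3, 2), -6))) = Mul(Add(-9, Mul(-1, -1)), Add(-45, Mul(Add(3, 2), -6))) = Mul(Add(-9, 1), Add(-45, Mul(5, -6))) = Mul(-8, Add(-45, -30)) = Mul(-8, -75) = 600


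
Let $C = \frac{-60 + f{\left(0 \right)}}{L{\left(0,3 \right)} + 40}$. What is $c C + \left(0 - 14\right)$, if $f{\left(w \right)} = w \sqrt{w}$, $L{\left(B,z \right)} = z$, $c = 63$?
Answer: $- \frac{4382}{43} \approx -101.91$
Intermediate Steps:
$f{\left(w \right)} = w^{\frac{3}{2}}$
$C = - \frac{60}{43}$ ($C = \frac{-60 + 0^{\frac{3}{2}}}{3 + 40} = \frac{-60 + 0}{43} = \left(-60\right) \frac{1}{43} = - \frac{60}{43} \approx -1.3953$)
$c C + \left(0 - 14\right) = 63 \left(- \frac{60}{43}\right) + \left(0 - 14\right) = - \frac{3780}{43} - 14 = - \frac{4382}{43}$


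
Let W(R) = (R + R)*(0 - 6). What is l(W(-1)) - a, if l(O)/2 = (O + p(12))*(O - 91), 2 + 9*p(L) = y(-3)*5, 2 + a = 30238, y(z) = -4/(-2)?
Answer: -290452/9 ≈ -32272.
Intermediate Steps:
W(R) = -12*R (W(R) = (2*R)*(-6) = -12*R)
y(z) = 2 (y(z) = -4*(-½) = 2)
a = 30236 (a = -2 + 30238 = 30236)
p(L) = 8/9 (p(L) = -2/9 + (2*5)/9 = -2/9 + (⅑)*10 = -2/9 + 10/9 = 8/9)
l(O) = 2*(-91 + O)*(8/9 + O) (l(O) = 2*((O + 8/9)*(O - 91)) = 2*((8/9 + O)*(-91 + O)) = 2*((-91 + O)*(8/9 + O)) = 2*(-91 + O)*(8/9 + O))
l(W(-1)) - a = (-1456/9 + 2*(-12*(-1))² - (-6488)*(-1)/3) - 1*30236 = (-1456/9 + 2*12² - 1622/9*12) - 30236 = (-1456/9 + 2*144 - 6488/3) - 30236 = (-1456/9 + 288 - 6488/3) - 30236 = -18328/9 - 30236 = -290452/9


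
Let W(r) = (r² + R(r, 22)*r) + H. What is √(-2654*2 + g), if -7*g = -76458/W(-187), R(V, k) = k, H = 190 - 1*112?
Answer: I*√564291614190/10311 ≈ 72.854*I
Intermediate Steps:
H = 78 (H = 190 - 112 = 78)
W(r) = 78 + r² + 22*r (W(r) = (r² + 22*r) + 78 = 78 + r² + 22*r)
g = 25486/72177 (g = -(-76458)/(7*(78 + (-187)² + 22*(-187))) = -(-76458)/(7*(78 + 34969 - 4114)) = -(-76458)/(7*30933) = -⅐*(-25486/10311) = 25486/72177 ≈ 0.35310)
√(-2654*2 + g) = √(-2654*2 + 25486/72177) = √(-5308 + 25486/72177) = √(-383090030/72177) = I*√564291614190/10311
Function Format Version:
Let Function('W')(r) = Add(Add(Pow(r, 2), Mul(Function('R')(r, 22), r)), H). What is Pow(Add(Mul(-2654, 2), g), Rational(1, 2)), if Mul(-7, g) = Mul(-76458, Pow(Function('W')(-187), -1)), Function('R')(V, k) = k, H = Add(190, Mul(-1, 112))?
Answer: Mul(Rational(1, 10311), I, Pow(564291614190, Rational(1, 2))) ≈ Mul(72.854, I)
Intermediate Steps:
H = 78 (H = Add(190, -112) = 78)
Function('W')(r) = Add(78, Pow(r, 2), Mul(22, r)) (Function('W')(r) = Add(Add(Pow(r, 2), Mul(22, r)), 78) = Add(78, Pow(r, 2), Mul(22, r)))
g = Rational(25486, 72177) (g = Mul(Rational(-1, 7), Mul(-76458, Pow(Add(78, Pow(-187, 2), Mul(22, -187)), -1))) = Mul(Rational(-1, 7), Mul(-76458, Pow(Add(78, 34969, -4114), -1))) = Mul(Rational(-1, 7), Mul(-76458, Pow(30933, -1))) = Mul(Rational(-1, 7), Mul(-76458, Rational(1, 30933))) = Mul(Rational(-1, 7), Rational(-25486, 10311)) = Rational(25486, 72177) ≈ 0.35310)
Pow(Add(Mul(-2654, 2), g), Rational(1, 2)) = Pow(Add(Mul(-2654, 2), Rational(25486, 72177)), Rational(1, 2)) = Pow(Add(-5308, Rational(25486, 72177)), Rational(1, 2)) = Pow(Rational(-383090030, 72177), Rational(1, 2)) = Mul(Rational(1, 10311), I, Pow(564291614190, Rational(1, 2)))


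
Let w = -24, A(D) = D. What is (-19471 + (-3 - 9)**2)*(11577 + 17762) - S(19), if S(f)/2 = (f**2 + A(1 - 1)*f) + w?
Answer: -567035527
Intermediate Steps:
S(f) = -48 + 2*f**2 (S(f) = 2*((f**2 + (1 - 1)*f) - 24) = 2*((f**2 + 0*f) - 24) = 2*((f**2 + 0) - 24) = 2*(f**2 - 24) = 2*(-24 + f**2) = -48 + 2*f**2)
(-19471 + (-3 - 9)**2)*(11577 + 17762) - S(19) = (-19471 + (-3 - 9)**2)*(11577 + 17762) - (-48 + 2*19**2) = (-19471 + (-12)**2)*29339 - (-48 + 2*361) = (-19471 + 144)*29339 - (-48 + 722) = -19327*29339 - 1*674 = -567034853 - 674 = -567035527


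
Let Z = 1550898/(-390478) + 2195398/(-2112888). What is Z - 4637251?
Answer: -956476112686589533/206259070116 ≈ -4.6373e+6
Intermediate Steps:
Z = -1033532098417/206259070116 (Z = 1550898*(-1/390478) + 2195398*(-1/2112888) = -775449/195239 - 1097699/1056444 = -1033532098417/206259070116 ≈ -5.0108)
Z - 4637251 = -1033532098417/206259070116 - 4637251 = -956476112686589533/206259070116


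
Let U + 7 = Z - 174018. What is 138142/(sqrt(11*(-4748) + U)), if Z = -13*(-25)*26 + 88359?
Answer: -69071*I*sqrt(32361)/32361 ≈ -383.96*I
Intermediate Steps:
Z = 96809 (Z = 325*26 + 88359 = 8450 + 88359 = 96809)
U = -77216 (U = -7 + (96809 - 174018) = -7 - 77209 = -77216)
138142/(sqrt(11*(-4748) + U)) = 138142/(sqrt(11*(-4748) - 77216)) = 138142/(sqrt(-52228 - 77216)) = 138142/(sqrt(-129444)) = 138142/((2*I*sqrt(32361))) = 138142*(-I*sqrt(32361)/64722) = -69071*I*sqrt(32361)/32361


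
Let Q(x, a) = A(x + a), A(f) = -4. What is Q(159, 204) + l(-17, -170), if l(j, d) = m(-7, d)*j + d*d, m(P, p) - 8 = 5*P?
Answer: 29355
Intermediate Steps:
Q(x, a) = -4
m(P, p) = 8 + 5*P
l(j, d) = d² - 27*j (l(j, d) = (8 + 5*(-7))*j + d*d = (8 - 35)*j + d² = -27*j + d² = d² - 27*j)
Q(159, 204) + l(-17, -170) = -4 + ((-170)² - 27*(-17)) = -4 + (28900 + 459) = -4 + 29359 = 29355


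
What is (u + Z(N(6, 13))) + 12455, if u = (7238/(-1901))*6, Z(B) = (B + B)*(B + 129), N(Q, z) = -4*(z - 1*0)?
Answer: 8410319/1901 ≈ 4424.2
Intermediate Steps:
N(Q, z) = -4*z (N(Q, z) = -4*(z + 0) = -4*z)
Z(B) = 2*B*(129 + B) (Z(B) = (2*B)*(129 + B) = 2*B*(129 + B))
u = -43428/1901 (u = (7238*(-1/1901))*6 = -7238/1901*6 = -43428/1901 ≈ -22.845)
(u + Z(N(6, 13))) + 12455 = (-43428/1901 + 2*(-4*13)*(129 - 4*13)) + 12455 = (-43428/1901 + 2*(-52)*(129 - 52)) + 12455 = (-43428/1901 + 2*(-52)*77) + 12455 = (-43428/1901 - 8008) + 12455 = -15266636/1901 + 12455 = 8410319/1901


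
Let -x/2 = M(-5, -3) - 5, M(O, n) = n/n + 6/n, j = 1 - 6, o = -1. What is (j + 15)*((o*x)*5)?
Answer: -600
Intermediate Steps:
j = -5
M(O, n) = 1 + 6/n
x = 12 (x = -2*((6 - 3)/(-3) - 5) = -2*(-⅓*3 - 5) = -2*(-1 - 5) = -2*(-6) = 12)
(j + 15)*((o*x)*5) = (-5 + 15)*(-1*12*5) = 10*(-12*5) = 10*(-60) = -600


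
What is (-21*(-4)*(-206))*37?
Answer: -640248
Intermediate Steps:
(-21*(-4)*(-206))*37 = (84*(-206))*37 = -17304*37 = -640248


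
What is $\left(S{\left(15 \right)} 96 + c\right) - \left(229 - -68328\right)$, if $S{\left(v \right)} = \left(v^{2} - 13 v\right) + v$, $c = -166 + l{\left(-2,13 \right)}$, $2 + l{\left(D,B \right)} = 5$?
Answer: $-64400$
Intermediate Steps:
$l{\left(D,B \right)} = 3$ ($l{\left(D,B \right)} = -2 + 5 = 3$)
$c = -163$ ($c = -166 + 3 = -163$)
$S{\left(v \right)} = v^{2} - 12 v$
$\left(S{\left(15 \right)} 96 + c\right) - \left(229 - -68328\right) = \left(15 \left(-12 + 15\right) 96 - 163\right) - \left(229 - -68328\right) = \left(15 \cdot 3 \cdot 96 - 163\right) - \left(229 + 68328\right) = \left(45 \cdot 96 - 163\right) - 68557 = \left(4320 - 163\right) - 68557 = 4157 - 68557 = -64400$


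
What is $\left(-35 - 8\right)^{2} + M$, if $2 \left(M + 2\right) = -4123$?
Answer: $- \frac{429}{2} \approx -214.5$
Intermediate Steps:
$M = - \frac{4127}{2}$ ($M = -2 + \frac{1}{2} \left(-4123\right) = -2 - \frac{4123}{2} = - \frac{4127}{2} \approx -2063.5$)
$\left(-35 - 8\right)^{2} + M = \left(-35 - 8\right)^{2} - \frac{4127}{2} = \left(-43\right)^{2} - \frac{4127}{2} = 1849 - \frac{4127}{2} = - \frac{429}{2}$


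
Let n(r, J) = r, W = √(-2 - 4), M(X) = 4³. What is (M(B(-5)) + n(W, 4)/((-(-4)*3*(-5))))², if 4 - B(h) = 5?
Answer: (3840 - I*√6)²/3600 ≈ 4096.0 - 5.2256*I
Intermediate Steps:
B(h) = -1 (B(h) = 4 - 1*5 = 4 - 5 = -1)
M(X) = 64
W = I*√6 (W = √(-6) = I*√6 ≈ 2.4495*I)
(M(B(-5)) + n(W, 4)/((-(-4)*3*(-5))))² = (64 + (I*√6)/((-(-4)*3*(-5))))² = (64 + (I*√6)/((-4*(-3)*(-5))))² = (64 + (I*√6)/((12*(-5))))² = (64 + (I*√6)/(-60))² = (64 + (I*√6)*(-1/60))² = (64 - I*√6/60)²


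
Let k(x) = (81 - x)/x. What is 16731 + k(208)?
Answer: 3479921/208 ≈ 16730.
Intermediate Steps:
k(x) = (81 - x)/x
16731 + k(208) = 16731 + (81 - 1*208)/208 = 16731 + (81 - 208)/208 = 16731 + (1/208)*(-127) = 16731 - 127/208 = 3479921/208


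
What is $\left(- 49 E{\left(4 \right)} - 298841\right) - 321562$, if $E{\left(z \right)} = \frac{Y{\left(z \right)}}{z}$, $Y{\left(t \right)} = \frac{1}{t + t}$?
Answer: $- \frac{19852945}{32} \approx -6.204 \cdot 10^{5}$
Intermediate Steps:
$Y{\left(t \right)} = \frac{1}{2 t}$
$E{\left(z \right)} = \frac{1}{2 z^{2}}$ ($E{\left(z \right)} = \frac{\frac{1}{2} \frac{1}{z}}{z} = \frac{1}{2 z^{2}}$)
$\left(- 49 E{\left(4 \right)} - 298841\right) - 321562 = \left(- 49 \frac{1}{2 \cdot 16} - 298841\right) - 321562 = \left(- 49 \cdot \frac{1}{2} \cdot \frac{1}{16} - 298841\right) - 321562 = \left(\left(-49\right) \frac{1}{32} - 298841\right) - 321562 = \left(- \frac{49}{32} - 298841\right) - 321562 = - \frac{9562961}{32} - 321562 = - \frac{19852945}{32}$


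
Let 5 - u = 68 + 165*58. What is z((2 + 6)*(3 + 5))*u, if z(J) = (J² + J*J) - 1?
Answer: -78903903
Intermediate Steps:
z(J) = -1 + 2*J² (z(J) = (J² + J²) - 1 = 2*J² - 1 = -1 + 2*J²)
u = -9633 (u = 5 - (68 + 165*58) = 5 - (68 + 9570) = 5 - 1*9638 = 5 - 9638 = -9633)
z((2 + 6)*(3 + 5))*u = (-1 + 2*((2 + 6)*(3 + 5))²)*(-9633) = (-1 + 2*(8*8)²)*(-9633) = (-1 + 2*64²)*(-9633) = (-1 + 2*4096)*(-9633) = (-1 + 8192)*(-9633) = 8191*(-9633) = -78903903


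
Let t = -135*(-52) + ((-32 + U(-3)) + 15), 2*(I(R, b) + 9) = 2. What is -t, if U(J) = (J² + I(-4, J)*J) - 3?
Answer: -7033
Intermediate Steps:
I(R, b) = -8 (I(R, b) = -9 + (½)*2 = -9 + 1 = -8)
U(J) = -3 + J² - 8*J (U(J) = (J² - 8*J) - 3 = -3 + J² - 8*J)
t = 7033 (t = -135*(-52) + ((-32 + (-3 + (-3)² - 8*(-3))) + 15) = 7020 + ((-32 + (-3 + 9 + 24)) + 15) = 7020 + ((-32 + 30) + 15) = 7020 + (-2 + 15) = 7020 + 13 = 7033)
-t = -1*7033 = -7033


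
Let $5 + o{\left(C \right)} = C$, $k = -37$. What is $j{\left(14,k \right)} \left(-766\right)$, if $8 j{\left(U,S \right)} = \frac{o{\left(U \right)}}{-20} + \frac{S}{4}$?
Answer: $\frac{37151}{40} \approx 928.78$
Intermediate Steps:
$o{\left(C \right)} = -5 + C$
$j{\left(U,S \right)} = \frac{1}{32} - \frac{U}{160} + \frac{S}{32}$ ($j{\left(U,S \right)} = \frac{\frac{-5 + U}{-20} + \frac{S}{4}}{8} = \frac{\left(-5 + U\right) \left(- \frac{1}{20}\right) + S \frac{1}{4}}{8} = \frac{\left(\frac{1}{4} - \frac{U}{20}\right) + \frac{S}{4}}{8} = \frac{\frac{1}{4} - \frac{U}{20} + \frac{S}{4}}{8} = \frac{1}{32} - \frac{U}{160} + \frac{S}{32}$)
$j{\left(14,k \right)} \left(-766\right) = \left(\frac{1}{32} - \frac{7}{80} + \frac{1}{32} \left(-37\right)\right) \left(-766\right) = \left(\frac{1}{32} - \frac{7}{80} - \frac{37}{32}\right) \left(-766\right) = \left(- \frac{97}{80}\right) \left(-766\right) = \frac{37151}{40}$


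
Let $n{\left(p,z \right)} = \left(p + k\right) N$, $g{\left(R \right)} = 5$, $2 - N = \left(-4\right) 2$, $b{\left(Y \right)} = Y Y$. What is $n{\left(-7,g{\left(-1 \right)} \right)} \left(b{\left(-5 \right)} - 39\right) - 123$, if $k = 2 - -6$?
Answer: $-263$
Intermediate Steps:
$b{\left(Y \right)} = Y^{2}$
$k = 8$ ($k = 2 + 6 = 8$)
$N = 10$ ($N = 2 - \left(-4\right) 2 = 2 - -8 = 2 + 8 = 10$)
$n{\left(p,z \right)} = 80 + 10 p$ ($n{\left(p,z \right)} = \left(p + 8\right) 10 = \left(8 + p\right) 10 = 80 + 10 p$)
$n{\left(-7,g{\left(-1 \right)} \right)} \left(b{\left(-5 \right)} - 39\right) - 123 = \left(80 + 10 \left(-7\right)\right) \left(\left(-5\right)^{2} - 39\right) - 123 = \left(80 - 70\right) \left(25 - 39\right) - 123 = 10 \left(-14\right) - 123 = -140 - 123 = -263$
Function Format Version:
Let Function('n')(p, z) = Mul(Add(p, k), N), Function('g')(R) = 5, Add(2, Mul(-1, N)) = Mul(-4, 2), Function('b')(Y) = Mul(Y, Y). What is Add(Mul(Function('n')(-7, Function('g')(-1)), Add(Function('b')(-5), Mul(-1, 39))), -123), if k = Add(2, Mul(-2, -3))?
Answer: -263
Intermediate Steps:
Function('b')(Y) = Pow(Y, 2)
k = 8 (k = Add(2, 6) = 8)
N = 10 (N = Add(2, Mul(-1, Mul(-4, 2))) = Add(2, Mul(-1, -8)) = Add(2, 8) = 10)
Function('n')(p, z) = Add(80, Mul(10, p)) (Function('n')(p, z) = Mul(Add(p, 8), 10) = Mul(Add(8, p), 10) = Add(80, Mul(10, p)))
Add(Mul(Function('n')(-7, Function('g')(-1)), Add(Function('b')(-5), Mul(-1, 39))), -123) = Add(Mul(Add(80, Mul(10, -7)), Add(Pow(-5, 2), Mul(-1, 39))), -123) = Add(Mul(Add(80, -70), Add(25, -39)), -123) = Add(Mul(10, -14), -123) = Add(-140, -123) = -263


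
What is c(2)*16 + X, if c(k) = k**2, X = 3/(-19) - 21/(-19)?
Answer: 1234/19 ≈ 64.947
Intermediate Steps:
X = 18/19 (X = 3*(-1/19) - 21*(-1/19) = -3/19 + 21/19 = 18/19 ≈ 0.94737)
c(2)*16 + X = 2**2*16 + 18/19 = 4*16 + 18/19 = 64 + 18/19 = 1234/19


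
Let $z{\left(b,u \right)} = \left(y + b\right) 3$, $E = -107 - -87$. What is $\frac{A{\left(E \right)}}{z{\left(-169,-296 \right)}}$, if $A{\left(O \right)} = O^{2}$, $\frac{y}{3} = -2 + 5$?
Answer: $- \frac{5}{6} \approx -0.83333$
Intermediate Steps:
$E = -20$ ($E = -107 + 87 = -20$)
$y = 9$ ($y = 3 \left(-2 + 5\right) = 3 \cdot 3 = 9$)
$z{\left(b,u \right)} = 27 + 3 b$ ($z{\left(b,u \right)} = \left(9 + b\right) 3 = 27 + 3 b$)
$\frac{A{\left(E \right)}}{z{\left(-169,-296 \right)}} = \frac{\left(-20\right)^{2}}{27 + 3 \left(-169\right)} = \frac{400}{27 - 507} = \frac{400}{-480} = 400 \left(- \frac{1}{480}\right) = - \frac{5}{6}$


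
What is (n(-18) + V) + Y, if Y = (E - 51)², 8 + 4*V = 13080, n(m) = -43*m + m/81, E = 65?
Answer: 38140/9 ≈ 4237.8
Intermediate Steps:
n(m) = -3482*m/81 (n(m) = -43*m + m*(1/81) = -43*m + m/81 = -3482*m/81)
V = 3268 (V = -2 + (¼)*13080 = -2 + 3270 = 3268)
Y = 196 (Y = (65 - 51)² = 14² = 196)
(n(-18) + V) + Y = (-3482/81*(-18) + 3268) + 196 = (6964/9 + 3268) + 196 = 36376/9 + 196 = 38140/9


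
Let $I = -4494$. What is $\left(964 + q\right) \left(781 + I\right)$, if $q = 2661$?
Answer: $-13459625$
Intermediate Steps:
$\left(964 + q\right) \left(781 + I\right) = \left(964 + 2661\right) \left(781 - 4494\right) = 3625 \left(-3713\right) = -13459625$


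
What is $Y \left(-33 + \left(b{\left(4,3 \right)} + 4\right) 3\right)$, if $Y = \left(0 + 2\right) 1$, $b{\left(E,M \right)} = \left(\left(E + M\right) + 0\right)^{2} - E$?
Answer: $228$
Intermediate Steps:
$b{\left(E,M \right)} = \left(E + M\right)^{2} - E$
$Y = 2$ ($Y = 2 \cdot 1 = 2$)
$Y \left(-33 + \left(b{\left(4,3 \right)} + 4\right) 3\right) = 2 \left(-33 + \left(\left(\left(4 + 3\right)^{2} - 4\right) + 4\right) 3\right) = 2 \left(-33 + \left(\left(7^{2} - 4\right) + 4\right) 3\right) = 2 \left(-33 + \left(\left(49 - 4\right) + 4\right) 3\right) = 2 \left(-33 + \left(45 + 4\right) 3\right) = 2 \left(-33 + 49 \cdot 3\right) = 2 \left(-33 + 147\right) = 2 \cdot 114 = 228$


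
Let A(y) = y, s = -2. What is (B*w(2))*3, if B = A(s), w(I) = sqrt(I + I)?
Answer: -12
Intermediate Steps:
w(I) = sqrt(2)*sqrt(I) (w(I) = sqrt(2*I) = sqrt(2)*sqrt(I))
B = -2
(B*w(2))*3 = -2*sqrt(2)*sqrt(2)*3 = -2*2*3 = -4*3 = -12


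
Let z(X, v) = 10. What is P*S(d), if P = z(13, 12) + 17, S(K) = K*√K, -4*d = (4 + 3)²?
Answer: -9261*I/8 ≈ -1157.6*I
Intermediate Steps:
d = -49/4 (d = -(4 + 3)²/4 = -¼*7² = -¼*49 = -49/4 ≈ -12.250)
S(K) = K^(3/2)
P = 27 (P = 10 + 17 = 27)
P*S(d) = 27*(-49/4)^(3/2) = 27*(-343*I/8) = -9261*I/8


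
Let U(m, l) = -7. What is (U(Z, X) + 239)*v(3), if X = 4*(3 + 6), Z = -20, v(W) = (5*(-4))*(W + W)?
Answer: -27840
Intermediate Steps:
v(W) = -40*W
X = 36 (X = 4*9 = 36)
(U(Z, X) + 239)*v(3) = (-7 + 239)*(-40*3) = 232*(-120) = -27840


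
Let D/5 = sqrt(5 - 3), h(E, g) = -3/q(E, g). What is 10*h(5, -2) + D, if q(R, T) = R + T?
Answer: -10 + 5*sqrt(2) ≈ -2.9289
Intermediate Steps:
h(E, g) = -3/(E + g)
D = 5*sqrt(2) (D = 5*sqrt(5 - 3) = 5*sqrt(2) ≈ 7.0711)
10*h(5, -2) + D = 10*(-3/(5 - 2)) + 5*sqrt(2) = 10*(-3/3) + 5*sqrt(2) = 10*(-3*1/3) + 5*sqrt(2) = 10*(-1) + 5*sqrt(2) = -10 + 5*sqrt(2)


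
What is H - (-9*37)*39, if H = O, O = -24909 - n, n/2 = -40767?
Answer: 69612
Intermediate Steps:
n = -81534 (n = 2*(-40767) = -81534)
O = 56625 (O = -24909 - 1*(-81534) = -24909 + 81534 = 56625)
H = 56625
H - (-9*37)*39 = 56625 - (-9*37)*39 = 56625 - (-333)*39 = 56625 - 1*(-12987) = 56625 + 12987 = 69612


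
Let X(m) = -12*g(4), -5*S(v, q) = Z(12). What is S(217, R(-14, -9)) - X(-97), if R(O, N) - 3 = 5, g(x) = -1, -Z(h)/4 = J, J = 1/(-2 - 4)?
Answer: -182/15 ≈ -12.133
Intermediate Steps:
J = -1/6 (J = 1/(-6) = -1/6 ≈ -0.16667)
Z(h) = 2/3 (Z(h) = -4*(-1/6) = 2/3)
R(O, N) = 8 (R(O, N) = 3 + 5 = 8)
S(v, q) = -2/15 (S(v, q) = -1/5*2/3 = -2/15)
X(m) = 12 (X(m) = -12*(-1) = 12)
S(217, R(-14, -9)) - X(-97) = -2/15 - 1*12 = -2/15 - 12 = -182/15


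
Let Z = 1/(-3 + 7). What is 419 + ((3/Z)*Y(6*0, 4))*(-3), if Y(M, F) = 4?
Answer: 275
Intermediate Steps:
Z = ¼ (Z = 1/4 = ¼ ≈ 0.25000)
419 + ((3/Z)*Y(6*0, 4))*(-3) = 419 + ((3/(¼))*4)*(-3) = 419 + ((3*4)*4)*(-3) = 419 + (12*4)*(-3) = 419 + 48*(-3) = 419 - 144 = 275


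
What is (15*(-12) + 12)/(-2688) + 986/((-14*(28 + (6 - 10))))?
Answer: -965/336 ≈ -2.8720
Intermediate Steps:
(15*(-12) + 12)/(-2688) + 986/((-14*(28 + (6 - 10)))) = (-180 + 12)*(-1/2688) + 986/((-14*(28 - 4))) = -168*(-1/2688) + 986/((-14*24)) = 1/16 + 986/(-336) = 1/16 + 986*(-1/336) = 1/16 - 493/168 = -965/336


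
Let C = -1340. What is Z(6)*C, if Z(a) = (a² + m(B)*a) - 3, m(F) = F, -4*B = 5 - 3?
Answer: -40200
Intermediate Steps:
B = -½ (B = -(5 - 3)/4 = -¼*2 = -½ ≈ -0.50000)
Z(a) = -3 + a² - a/2 (Z(a) = (a² - a/2) - 3 = -3 + a² - a/2)
Z(6)*C = (-3 + 6² - ½*6)*(-1340) = (-3 + 36 - 3)*(-1340) = 30*(-1340) = -40200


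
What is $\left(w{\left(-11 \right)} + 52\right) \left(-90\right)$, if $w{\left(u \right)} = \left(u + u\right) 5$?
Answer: $5220$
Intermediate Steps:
$w{\left(u \right)} = 10 u$ ($w{\left(u \right)} = 2 u 5 = 10 u$)
$\left(w{\left(-11 \right)} + 52\right) \left(-90\right) = \left(10 \left(-11\right) + 52\right) \left(-90\right) = \left(-110 + 52\right) \left(-90\right) = \left(-58\right) \left(-90\right) = 5220$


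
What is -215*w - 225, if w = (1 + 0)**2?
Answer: -440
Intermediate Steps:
w = 1 (w = 1**2 = 1)
-215*w - 225 = -215*1 - 225 = -215 - 225 = -440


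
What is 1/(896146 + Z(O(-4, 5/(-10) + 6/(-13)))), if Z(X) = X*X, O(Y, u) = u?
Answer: 676/605795321 ≈ 1.1159e-6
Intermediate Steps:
Z(X) = X²
1/(896146 + Z(O(-4, 5/(-10) + 6/(-13)))) = 1/(896146 + (5/(-10) + 6/(-13))²) = 1/(896146 + (5*(-⅒) + 6*(-1/13))²) = 1/(896146 + (-½ - 6/13)²) = 1/(896146 + (-25/26)²) = 1/(896146 + 625/676) = 1/(605795321/676) = 676/605795321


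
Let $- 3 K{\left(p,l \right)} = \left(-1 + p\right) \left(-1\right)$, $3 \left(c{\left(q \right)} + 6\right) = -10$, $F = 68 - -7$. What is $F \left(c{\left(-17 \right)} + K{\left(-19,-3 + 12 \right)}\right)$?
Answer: $-1200$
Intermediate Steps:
$F = 75$ ($F = 68 + 7 = 75$)
$c{\left(q \right)} = - \frac{28}{3}$ ($c{\left(q \right)} = -6 + \frac{1}{3} \left(-10\right) = -6 - \frac{10}{3} = - \frac{28}{3}$)
$K{\left(p,l \right)} = - \frac{1}{3} + \frac{p}{3}$ ($K{\left(p,l \right)} = - \frac{\left(-1 + p\right) \left(-1\right)}{3} = - \frac{1 - p}{3} = - \frac{1}{3} + \frac{p}{3}$)
$F \left(c{\left(-17 \right)} + K{\left(-19,-3 + 12 \right)}\right) = 75 \left(- \frac{28}{3} + \left(- \frac{1}{3} + \frac{1}{3} \left(-19\right)\right)\right) = 75 \left(- \frac{28}{3} - \frac{20}{3}\right) = 75 \left(-16\right) = -1200$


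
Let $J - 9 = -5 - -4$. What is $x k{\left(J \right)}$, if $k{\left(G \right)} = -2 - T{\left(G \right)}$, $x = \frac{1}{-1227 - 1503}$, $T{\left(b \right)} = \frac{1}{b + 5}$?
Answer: $\frac{9}{11830} \approx 0.00076078$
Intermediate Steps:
$T{\left(b \right)} = \frac{1}{5 + b}$
$x = - \frac{1}{2730}$ ($x = \frac{1}{-2730} = - \frac{1}{2730} \approx -0.0003663$)
$J = 8$ ($J = 9 - 1 = 8$)
$k{\left(G \right)} = -2 - \frac{1}{5 + G}$
$x k{\left(J \right)} = - \frac{\frac{1}{5 + 8} \left(-11 - 16\right)}{2730} = - \frac{\frac{1}{13} \left(-11 - 16\right)}{2730} = - \frac{\frac{1}{13} \left(-27\right)}{2730} = \left(- \frac{1}{2730}\right) \left(- \frac{27}{13}\right) = \frac{9}{11830}$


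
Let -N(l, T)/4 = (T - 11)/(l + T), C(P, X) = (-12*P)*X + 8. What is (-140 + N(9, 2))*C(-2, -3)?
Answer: 96256/11 ≈ 8750.5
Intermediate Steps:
C(P, X) = 8 - 12*P*X (C(P, X) = -12*P*X + 8 = 8 - 12*P*X)
N(l, T) = -4*(-11 + T)/(T + l) (N(l, T) = -4*(T - 11)/(l + T) = -4*(-11 + T)/(T + l))
(-140 + N(9, 2))*C(-2, -3) = (-140 + 4*(11 - 1*2)/(2 + 9))*(8 - 12*(-2)*(-3)) = (-140 + 4*(11 - 2)/11)*(8 - 72) = (-140 + 4*(1/11)*9)*(-64) = (-140 + 36/11)*(-64) = -1504/11*(-64) = 96256/11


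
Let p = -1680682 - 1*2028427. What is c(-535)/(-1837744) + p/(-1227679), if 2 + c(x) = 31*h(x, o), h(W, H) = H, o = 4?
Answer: 3408121516629/1128079858088 ≈ 3.0212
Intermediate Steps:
p = -3709109 (p = -1680682 - 2028427 = -3709109)
c(x) = 122 (c(x) = -2 + 31*4 = -2 + 124 = 122)
c(-535)/(-1837744) + p/(-1227679) = 122/(-1837744) - 3709109/(-1227679) = 122*(-1/1837744) - 3709109*(-1/1227679) = -61/918872 + 3709109/1227679 = 3408121516629/1128079858088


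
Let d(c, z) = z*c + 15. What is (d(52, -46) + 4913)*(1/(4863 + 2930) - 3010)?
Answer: -59486771944/7793 ≈ -7.6334e+6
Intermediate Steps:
d(c, z) = 15 + c*z (d(c, z) = c*z + 15 = 15 + c*z)
(d(52, -46) + 4913)*(1/(4863 + 2930) - 3010) = ((15 + 52*(-46)) + 4913)*(1/(4863 + 2930) - 3010) = ((15 - 2392) + 4913)*(1/7793 - 3010) = (-2377 + 4913)*(1/7793 - 3010) = 2536*(-23456929/7793) = -59486771944/7793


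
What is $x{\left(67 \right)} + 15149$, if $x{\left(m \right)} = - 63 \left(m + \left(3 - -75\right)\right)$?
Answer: $6014$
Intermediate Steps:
$x{\left(m \right)} = -4914 - 63 m$ ($x{\left(m \right)} = - 63 \left(m + \left(3 + 75\right)\right) = - 63 \left(m + 78\right) = - 63 \left(78 + m\right) = -4914 - 63 m$)
$x{\left(67 \right)} + 15149 = \left(-4914 - 4221\right) + 15149 = -9135 + 15149 = 6014$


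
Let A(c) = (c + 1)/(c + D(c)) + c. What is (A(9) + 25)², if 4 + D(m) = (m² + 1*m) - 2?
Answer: 10061584/8649 ≈ 1163.3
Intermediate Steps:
D(m) = -6 + m + m² (D(m) = -4 + ((m² + 1*m) - 2) = -4 + ((m² + m) - 2) = -4 + ((m + m²) - 2) = -4 + (-2 + m + m²) = -6 + m + m²)
A(c) = c + (1 + c)/(-6 + c² + 2*c) (A(c) = (c + 1)/(c + (-6 + c + c²)) + c = (1 + c)/(-6 + c² + 2*c) + c = c + (1 + c)/(-6 + c² + 2*c))
(A(9) + 25)² = ((1 + 9³ - 5*9 + 2*9²)/(-6 + 9² + 2*9) + 25)² = ((1 + 729 - 45 + 2*81)/(-6 + 81 + 18) + 25)² = ((1 + 729 - 45 + 162)/93 + 25)² = ((1/93)*847 + 25)² = (847/93 + 25)² = (3172/93)² = 10061584/8649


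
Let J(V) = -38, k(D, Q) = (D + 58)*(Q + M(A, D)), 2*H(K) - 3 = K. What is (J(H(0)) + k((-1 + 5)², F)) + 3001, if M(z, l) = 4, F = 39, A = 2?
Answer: 6145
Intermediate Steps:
H(K) = 3/2 + K/2
k(D, Q) = (4 + Q)*(58 + D) (k(D, Q) = (D + 58)*(Q + 4) = (58 + D)*(4 + Q) = (4 + Q)*(58 + D))
(J(H(0)) + k((-1 + 5)², F)) + 3001 = (-38 + (232 + 4*(-1 + 5)² + 58*39 + (-1 + 5)²*39)) + 3001 = (-38 + (232 + 4*4² + 2262 + 4²*39)) + 3001 = (-38 + (232 + 4*16 + 2262 + 16*39)) + 3001 = (-38 + (232 + 64 + 2262 + 624)) + 3001 = (-38 + 3182) + 3001 = 3144 + 3001 = 6145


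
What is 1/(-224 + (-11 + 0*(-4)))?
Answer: -1/235 ≈ -0.0042553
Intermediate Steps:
1/(-224 + (-11 + 0*(-4))) = 1/(-224 + (-11 + 0)) = 1/(-224 - 11) = 1/(-235) = -1/235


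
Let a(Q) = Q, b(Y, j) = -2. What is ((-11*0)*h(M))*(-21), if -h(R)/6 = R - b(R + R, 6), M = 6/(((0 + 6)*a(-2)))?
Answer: 0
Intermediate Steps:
M = -½ (M = 6/(((0 + 6)*(-2))) = 6/((6*(-2))) = 6/(-12) = 6*(-1/12) = -½ ≈ -0.50000)
h(R) = -12 - 6*R (h(R) = -6*(R - 1*(-2)) = -6*(R + 2) = -6*(2 + R) = -12 - 6*R)
((-11*0)*h(M))*(-21) = ((-11*0)*(-12 - 6*(-½)))*(-21) = (0*(-12 + 3))*(-21) = (0*(-9))*(-21) = 0*(-21) = 0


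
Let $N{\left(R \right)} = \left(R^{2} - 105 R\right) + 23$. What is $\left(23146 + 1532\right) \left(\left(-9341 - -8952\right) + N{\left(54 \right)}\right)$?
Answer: $-76995360$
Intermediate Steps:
$N{\left(R \right)} = 23 + R^{2} - 105 R$
$\left(23146 + 1532\right) \left(\left(-9341 - -8952\right) + N{\left(54 \right)}\right) = \left(23146 + 1532\right) \left(\left(-9341 - -8952\right) + \left(23 + 54^{2} - 5670\right)\right) = 24678 \left(\left(-9341 + 8952\right) + \left(23 + 2916 - 5670\right)\right) = 24678 \left(-389 - 2731\right) = 24678 \left(-3120\right) = -76995360$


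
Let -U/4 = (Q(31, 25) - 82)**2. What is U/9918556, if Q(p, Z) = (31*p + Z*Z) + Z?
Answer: -2337841/2479639 ≈ -0.94281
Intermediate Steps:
Q(p, Z) = Z + Z**2 + 31*p (Q(p, Z) = (31*p + Z**2) + Z = (Z**2 + 31*p) + Z = Z + Z**2 + 31*p)
U = -9351364 (U = -4*((25 + 25**2 + 31*31) - 82)**2 = -4*((25 + 625 + 961) - 82)**2 = -4*(1611 - 82)**2 = -4*1529**2 = -4*2337841 = -9351364)
U/9918556 = -9351364/9918556 = -9351364*1/9918556 = -2337841/2479639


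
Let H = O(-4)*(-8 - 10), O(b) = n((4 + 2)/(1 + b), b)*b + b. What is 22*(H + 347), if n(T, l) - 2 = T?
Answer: 9218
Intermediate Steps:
n(T, l) = 2 + T
O(b) = b + b*(2 + 6/(1 + b)) (O(b) = (2 + (4 + 2)/(1 + b))*b + b = (2 + 6/(1 + b))*b + b = b*(2 + 6/(1 + b)) + b = b + b*(2 + 6/(1 + b)))
H = 72 (H = (3*(-4)*(3 - 4)/(1 - 4))*(-8 - 10) = (3*(-4)*(-1)/(-3))*(-18) = (3*(-4)*(-⅓)*(-1))*(-18) = -4*(-18) = 72)
22*(H + 347) = 22*(72 + 347) = 22*419 = 9218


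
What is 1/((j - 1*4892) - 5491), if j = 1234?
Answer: -1/9149 ≈ -0.00010930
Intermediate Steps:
1/((j - 1*4892) - 5491) = 1/((1234 - 1*4892) - 5491) = 1/((1234 - 4892) - 5491) = 1/(-3658 - 5491) = 1/(-9149) = -1/9149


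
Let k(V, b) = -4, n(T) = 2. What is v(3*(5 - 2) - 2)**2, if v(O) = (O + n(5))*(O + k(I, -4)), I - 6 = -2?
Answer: 729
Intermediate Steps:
I = 4 (I = 6 - 2 = 4)
v(O) = (-4 + O)*(2 + O) (v(O) = (O + 2)*(O - 4) = (2 + O)*(-4 + O) = (-4 + O)*(2 + O))
v(3*(5 - 2) - 2)**2 = (-8 + (3*(5 - 2) - 2)**2 - 2*(3*(5 - 2) - 2))**2 = (-8 + (3*3 - 2)**2 - 2*(3*3 - 2))**2 = (-8 + (9 - 2)**2 - 2*(9 - 2))**2 = (-8 + 7**2 - 2*7)**2 = (-8 + 49 - 14)**2 = 27**2 = 729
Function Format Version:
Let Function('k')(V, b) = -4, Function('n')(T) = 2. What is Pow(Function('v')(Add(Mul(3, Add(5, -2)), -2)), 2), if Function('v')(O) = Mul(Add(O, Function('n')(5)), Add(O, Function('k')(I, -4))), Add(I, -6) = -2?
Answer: 729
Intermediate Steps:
I = 4 (I = Add(6, -2) = 4)
Function('v')(O) = Mul(Add(-4, O), Add(2, O)) (Function('v')(O) = Mul(Add(O, 2), Add(O, -4)) = Mul(Add(2, O), Add(-4, O)) = Mul(Add(-4, O), Add(2, O)))
Pow(Function('v')(Add(Mul(3, Add(5, -2)), -2)), 2) = Pow(Add(-8, Pow(Add(Mul(3, Add(5, -2)), -2), 2), Mul(-2, Add(Mul(3, Add(5, -2)), -2))), 2) = Pow(Add(-8, Pow(Add(Mul(3, 3), -2), 2), Mul(-2, Add(Mul(3, 3), -2))), 2) = Pow(Add(-8, Pow(Add(9, -2), 2), Mul(-2, Add(9, -2))), 2) = Pow(Add(-8, Pow(7, 2), Mul(-2, 7)), 2) = Pow(Add(-8, 49, -14), 2) = Pow(27, 2) = 729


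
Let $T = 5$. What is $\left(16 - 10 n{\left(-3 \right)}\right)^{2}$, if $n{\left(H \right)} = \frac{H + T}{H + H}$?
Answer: $\frac{3364}{9} \approx 373.78$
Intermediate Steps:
$n{\left(H \right)} = \frac{5 + H}{2 H}$ ($n{\left(H \right)} = \frac{H + 5}{H + H} = \frac{5 + H}{2 H}$)
$\left(16 - 10 n{\left(-3 \right)}\right)^{2} = \left(16 - 10 \frac{5 - 3}{2 \left(-3\right)}\right)^{2} = \left(16 - 10 \cdot \frac{1}{2} \left(- \frac{1}{3}\right) 2\right)^{2} = \left(16 - - \frac{10}{3}\right)^{2} = \left(16 + \frac{10}{3}\right)^{2} = \left(\frac{58}{3}\right)^{2} = \frac{3364}{9}$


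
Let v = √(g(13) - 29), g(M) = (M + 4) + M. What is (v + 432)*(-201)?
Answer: -87033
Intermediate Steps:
g(M) = 4 + 2*M (g(M) = (4 + M) + M = 4 + 2*M)
v = 1 (v = √((4 + 2*13) - 29) = √((4 + 26) - 29) = √(30 - 29) = √1 = 1)
(v + 432)*(-201) = (1 + 432)*(-201) = 433*(-201) = -87033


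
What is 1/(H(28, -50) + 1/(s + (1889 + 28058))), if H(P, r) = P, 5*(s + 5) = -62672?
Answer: 87038/2437069 ≈ 0.035714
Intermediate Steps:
s = -62697/5 (s = -5 + (⅕)*(-62672) = -5 - 62672/5 = -62697/5 ≈ -12539.)
1/(H(28, -50) + 1/(s + (1889 + 28058))) = 1/(28 + 1/(-62697/5 + (1889 + 28058))) = 1/(28 + 1/(-62697/5 + 29947)) = 1/(28 + 1/(87038/5)) = 1/(28 + 5/87038) = 1/(2437069/87038) = 87038/2437069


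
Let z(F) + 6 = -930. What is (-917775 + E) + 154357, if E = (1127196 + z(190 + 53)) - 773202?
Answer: -410360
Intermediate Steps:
z(F) = -936 (z(F) = -6 - 930 = -936)
E = 353058 (E = (1127196 - 936) - 773202 = 1126260 - 773202 = 353058)
(-917775 + E) + 154357 = (-917775 + 353058) + 154357 = -564717 + 154357 = -410360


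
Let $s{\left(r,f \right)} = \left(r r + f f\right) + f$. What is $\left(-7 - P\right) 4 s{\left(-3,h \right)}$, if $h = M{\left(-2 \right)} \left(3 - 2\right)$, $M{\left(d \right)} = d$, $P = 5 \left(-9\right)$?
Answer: $1672$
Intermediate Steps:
$P = -45$
$h = -2$ ($h = - 2 \left(3 - 2\right) = \left(-2\right) 1 = -2$)
$s{\left(r,f \right)} = f + f^{2} + r^{2}$ ($s{\left(r,f \right)} = \left(r^{2} + f^{2}\right) + f = \left(f^{2} + r^{2}\right) + f = f + f^{2} + r^{2}$)
$\left(-7 - P\right) 4 s{\left(-3,h \right)} = \left(-7 - -45\right) 4 \left(-2 + \left(-2\right)^{2} + \left(-3\right)^{2}\right) = \left(-7 + 45\right) 4 \left(-2 + 4 + 9\right) = 38 \cdot 4 \cdot 11 = 152 \cdot 11 = 1672$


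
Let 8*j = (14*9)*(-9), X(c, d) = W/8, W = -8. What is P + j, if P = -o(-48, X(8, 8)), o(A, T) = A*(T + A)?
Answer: -9975/4 ≈ -2493.8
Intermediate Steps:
X(c, d) = -1 (X(c, d) = -8/8 = -8*⅛ = -1)
o(A, T) = A*(A + T)
P = -2352 (P = -(-48)*(-48 - 1) = -(-48)*(-49) = -1*2352 = -2352)
j = -567/4 (j = ((14*9)*(-9))/8 = (126*(-9))/8 = (⅛)*(-1134) = -567/4 ≈ -141.75)
P + j = -2352 - 567/4 = -9975/4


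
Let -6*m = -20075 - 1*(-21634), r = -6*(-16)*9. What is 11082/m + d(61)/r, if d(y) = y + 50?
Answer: -19092013/448992 ≈ -42.522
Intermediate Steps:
r = 864 (r = 96*9 = 864)
m = -1559/6 (m = -(-20075 - 1*(-21634))/6 = -(-20075 + 21634)/6 = -1/6*1559 = -1559/6 ≈ -259.83)
d(y) = 50 + y
11082/m + d(61)/r = 11082/(-1559/6) + (50 + 61)/864 = 11082*(-6/1559) + 111*(1/864) = -66492/1559 + 37/288 = -19092013/448992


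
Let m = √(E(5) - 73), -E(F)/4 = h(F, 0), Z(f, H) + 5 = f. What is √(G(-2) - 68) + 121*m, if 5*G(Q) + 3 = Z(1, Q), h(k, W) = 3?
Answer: I*(√1735 + 605*√85)/5 ≈ 1123.9*I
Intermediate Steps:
Z(f, H) = -5 + f
E(F) = -12 (E(F) = -4*3 = -12)
G(Q) = -7/5 (G(Q) = -⅗ + (-5 + 1)/5 = -⅗ + (⅕)*(-4) = -⅗ - ⅘ = -7/5)
m = I*√85 (m = √(-12 - 73) = √(-85) = I*√85 ≈ 9.2195*I)
√(G(-2) - 68) + 121*m = √(-7/5 - 68) + 121*(I*√85) = √(-347/5) + 121*I*√85 = I*√1735/5 + 121*I*√85 = 121*I*√85 + I*√1735/5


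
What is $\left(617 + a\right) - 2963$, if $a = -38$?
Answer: $-2384$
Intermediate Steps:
$\left(617 + a\right) - 2963 = \left(617 - 38\right) - 2963 = 579 - 2963 = -2384$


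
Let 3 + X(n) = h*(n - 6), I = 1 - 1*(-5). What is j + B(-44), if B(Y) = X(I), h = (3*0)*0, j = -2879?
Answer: -2882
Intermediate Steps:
h = 0 (h = 0*0 = 0)
I = 6 (I = 1 + 5 = 6)
X(n) = -3 (X(n) = -3 + 0*(n - 6) = -3 + 0*(-6 + n) = -3 + 0 = -3)
B(Y) = -3
j + B(-44) = -2879 - 3 = -2882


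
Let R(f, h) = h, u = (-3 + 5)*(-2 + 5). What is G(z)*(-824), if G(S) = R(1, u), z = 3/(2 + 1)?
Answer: -4944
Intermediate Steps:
u = 6 (u = 2*3 = 6)
z = 1 (z = 3/3 = 3*(⅓) = 1)
G(S) = 6
G(z)*(-824) = 6*(-824) = -4944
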